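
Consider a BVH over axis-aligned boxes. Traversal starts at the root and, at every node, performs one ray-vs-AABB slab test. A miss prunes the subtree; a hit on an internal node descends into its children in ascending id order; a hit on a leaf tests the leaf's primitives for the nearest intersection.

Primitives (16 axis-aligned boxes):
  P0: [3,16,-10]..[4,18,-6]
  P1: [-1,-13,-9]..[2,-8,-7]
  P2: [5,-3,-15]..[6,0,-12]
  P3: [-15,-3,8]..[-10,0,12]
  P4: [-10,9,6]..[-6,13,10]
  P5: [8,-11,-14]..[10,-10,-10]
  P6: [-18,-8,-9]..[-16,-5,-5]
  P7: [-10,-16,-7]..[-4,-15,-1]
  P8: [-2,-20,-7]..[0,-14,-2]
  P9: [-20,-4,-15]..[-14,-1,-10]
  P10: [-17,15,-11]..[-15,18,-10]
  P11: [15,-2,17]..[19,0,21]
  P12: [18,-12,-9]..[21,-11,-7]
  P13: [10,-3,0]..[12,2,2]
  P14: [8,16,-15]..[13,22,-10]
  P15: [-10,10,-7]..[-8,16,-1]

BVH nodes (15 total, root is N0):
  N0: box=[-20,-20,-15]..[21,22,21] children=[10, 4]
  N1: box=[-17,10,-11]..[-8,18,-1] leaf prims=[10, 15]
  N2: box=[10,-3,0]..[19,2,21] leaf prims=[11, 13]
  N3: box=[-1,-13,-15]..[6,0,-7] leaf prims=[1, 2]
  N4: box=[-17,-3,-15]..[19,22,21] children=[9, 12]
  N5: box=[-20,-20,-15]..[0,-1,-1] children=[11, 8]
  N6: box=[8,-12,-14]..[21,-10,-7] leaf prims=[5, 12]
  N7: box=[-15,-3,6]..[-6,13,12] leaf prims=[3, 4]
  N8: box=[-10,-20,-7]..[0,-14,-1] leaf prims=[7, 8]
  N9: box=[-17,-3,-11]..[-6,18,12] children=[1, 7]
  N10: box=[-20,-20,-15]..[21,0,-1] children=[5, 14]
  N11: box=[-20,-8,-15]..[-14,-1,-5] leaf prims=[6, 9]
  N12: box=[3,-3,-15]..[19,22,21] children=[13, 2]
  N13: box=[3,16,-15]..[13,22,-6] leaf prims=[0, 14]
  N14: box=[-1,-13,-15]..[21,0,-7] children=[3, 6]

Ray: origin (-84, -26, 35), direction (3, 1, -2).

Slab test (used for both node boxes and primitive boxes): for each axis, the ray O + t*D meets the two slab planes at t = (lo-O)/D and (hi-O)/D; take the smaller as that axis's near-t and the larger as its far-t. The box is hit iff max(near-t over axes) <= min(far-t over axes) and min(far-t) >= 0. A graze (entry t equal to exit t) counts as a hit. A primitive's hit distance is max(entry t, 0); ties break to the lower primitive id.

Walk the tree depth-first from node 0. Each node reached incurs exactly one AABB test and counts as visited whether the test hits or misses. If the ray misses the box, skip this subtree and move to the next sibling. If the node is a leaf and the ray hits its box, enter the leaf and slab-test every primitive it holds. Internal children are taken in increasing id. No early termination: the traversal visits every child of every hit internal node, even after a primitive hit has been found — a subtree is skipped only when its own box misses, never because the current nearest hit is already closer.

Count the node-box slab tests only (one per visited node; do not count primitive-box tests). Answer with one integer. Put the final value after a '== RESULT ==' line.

Traverse from the root:
N0 x:[64/3,35] y:[6,48] z:[7,25] -> hit [64/3,25], descend [4, 10]
  N4 x:[67/3,103/3] y:[23,48] z:[7,25] -> hit [23,25], descend [9, 12]
    N9 x:[67/3,26] y:[23,44] z:[23/2,23] -> hit [23,23], descend [1, 7]
      N1 x:[67/3,76/3] y:[36,44] z:[18,23] -> miss, prune
      N7 x:[23,26] y:[23,39] z:[23/2,29/2] -> miss, prune
    N12 x:[29,103/3] y:[23,48] z:[7,25] -> miss, prune
  N10 x:[64/3,35] y:[6,26] z:[18,25] -> hit [64/3,25], descend [5, 14]
    N5 x:[64/3,28] y:[6,25] z:[18,25] -> hit [64/3,25], descend [8, 11]
      N8 x:[74/3,28] y:[6,12] z:[18,21] -> miss, prune
      N11 x:[64/3,70/3] y:[18,25] z:[20,25] -> hit [64/3,70/3] leaf, test {P6(miss), P9@t=45/2}
    N14 x:[83/3,35] y:[13,26] z:[21,25] -> miss, prune

11 AABB tests over nodes [0, 4, 9, 1, 7, 12, 10, 5, 8, 11, 14]; 1 leaf entered; closest P9.

== RESULT ==
11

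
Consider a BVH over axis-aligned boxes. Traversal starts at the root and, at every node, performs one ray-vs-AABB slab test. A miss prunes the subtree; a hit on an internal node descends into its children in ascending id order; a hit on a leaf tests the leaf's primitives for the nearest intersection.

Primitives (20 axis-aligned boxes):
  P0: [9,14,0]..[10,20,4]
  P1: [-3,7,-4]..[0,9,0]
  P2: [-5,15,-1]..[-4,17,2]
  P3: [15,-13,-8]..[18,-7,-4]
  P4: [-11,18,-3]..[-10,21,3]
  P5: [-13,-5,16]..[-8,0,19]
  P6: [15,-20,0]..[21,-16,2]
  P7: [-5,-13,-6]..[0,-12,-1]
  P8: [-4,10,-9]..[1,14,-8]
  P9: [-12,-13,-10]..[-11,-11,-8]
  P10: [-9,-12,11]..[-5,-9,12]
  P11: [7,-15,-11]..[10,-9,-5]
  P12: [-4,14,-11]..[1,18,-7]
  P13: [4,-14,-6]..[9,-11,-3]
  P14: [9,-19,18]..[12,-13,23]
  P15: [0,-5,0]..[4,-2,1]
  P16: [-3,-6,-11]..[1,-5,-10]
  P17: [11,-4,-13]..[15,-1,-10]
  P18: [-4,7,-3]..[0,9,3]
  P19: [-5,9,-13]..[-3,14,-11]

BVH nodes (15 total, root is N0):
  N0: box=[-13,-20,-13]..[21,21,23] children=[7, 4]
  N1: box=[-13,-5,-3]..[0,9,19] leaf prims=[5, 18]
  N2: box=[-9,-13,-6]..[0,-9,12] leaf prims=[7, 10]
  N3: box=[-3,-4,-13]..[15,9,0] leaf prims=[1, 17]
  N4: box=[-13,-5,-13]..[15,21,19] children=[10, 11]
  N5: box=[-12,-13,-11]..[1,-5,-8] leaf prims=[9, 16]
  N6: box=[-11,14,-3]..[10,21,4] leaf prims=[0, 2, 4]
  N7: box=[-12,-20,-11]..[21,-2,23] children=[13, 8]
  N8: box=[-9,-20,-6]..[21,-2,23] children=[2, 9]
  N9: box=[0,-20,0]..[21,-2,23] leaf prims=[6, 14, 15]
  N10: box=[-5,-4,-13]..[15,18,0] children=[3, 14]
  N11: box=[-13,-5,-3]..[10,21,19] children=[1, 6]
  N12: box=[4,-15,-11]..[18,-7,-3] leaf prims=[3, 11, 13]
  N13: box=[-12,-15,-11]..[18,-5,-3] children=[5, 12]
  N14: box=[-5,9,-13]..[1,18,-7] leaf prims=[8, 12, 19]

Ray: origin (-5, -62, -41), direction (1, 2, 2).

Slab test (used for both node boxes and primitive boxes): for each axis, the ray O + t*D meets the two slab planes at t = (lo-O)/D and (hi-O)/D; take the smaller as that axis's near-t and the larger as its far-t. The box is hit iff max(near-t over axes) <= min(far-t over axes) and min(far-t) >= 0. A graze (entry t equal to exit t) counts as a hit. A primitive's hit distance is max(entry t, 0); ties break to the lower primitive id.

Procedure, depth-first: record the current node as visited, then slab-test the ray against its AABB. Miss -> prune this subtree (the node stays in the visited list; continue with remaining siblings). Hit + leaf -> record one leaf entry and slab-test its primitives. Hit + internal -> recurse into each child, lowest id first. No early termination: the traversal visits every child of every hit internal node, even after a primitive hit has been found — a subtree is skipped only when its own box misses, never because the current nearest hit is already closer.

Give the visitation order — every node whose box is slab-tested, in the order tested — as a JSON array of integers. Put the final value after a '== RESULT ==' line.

Walk:
N0 x:[-8,26] y:[21,83/2] z:[14,32] -> hit [21,26], descend [4, 7]
  N4 x:[-8,20] y:[57/2,83/2] z:[14,30] -> miss, prune
  N7 x:[-7,26] y:[21,30] z:[15,32] -> hit [21,26], descend [8, 13]
    N8 x:[-4,26] y:[21,30] z:[35/2,32] -> hit [21,26], descend [2, 9]
      N2 x:[-4,5] y:[49/2,53/2] z:[35/2,53/2] -> miss, prune
      N9 x:[5,26] y:[21,30] z:[41/2,32] -> hit [21,26] leaf, test {P6@t=21, P14(miss), P15(miss)}
    N13 x:[-7,23] y:[47/2,57/2] z:[15,19] -> miss, prune

Summary -> nodes [0, 4, 7, 8, 2, 9, 13]; box-tests=7; leaf-entries=1; first=P6

== RESULT ==
[0, 4, 7, 8, 2, 9, 13]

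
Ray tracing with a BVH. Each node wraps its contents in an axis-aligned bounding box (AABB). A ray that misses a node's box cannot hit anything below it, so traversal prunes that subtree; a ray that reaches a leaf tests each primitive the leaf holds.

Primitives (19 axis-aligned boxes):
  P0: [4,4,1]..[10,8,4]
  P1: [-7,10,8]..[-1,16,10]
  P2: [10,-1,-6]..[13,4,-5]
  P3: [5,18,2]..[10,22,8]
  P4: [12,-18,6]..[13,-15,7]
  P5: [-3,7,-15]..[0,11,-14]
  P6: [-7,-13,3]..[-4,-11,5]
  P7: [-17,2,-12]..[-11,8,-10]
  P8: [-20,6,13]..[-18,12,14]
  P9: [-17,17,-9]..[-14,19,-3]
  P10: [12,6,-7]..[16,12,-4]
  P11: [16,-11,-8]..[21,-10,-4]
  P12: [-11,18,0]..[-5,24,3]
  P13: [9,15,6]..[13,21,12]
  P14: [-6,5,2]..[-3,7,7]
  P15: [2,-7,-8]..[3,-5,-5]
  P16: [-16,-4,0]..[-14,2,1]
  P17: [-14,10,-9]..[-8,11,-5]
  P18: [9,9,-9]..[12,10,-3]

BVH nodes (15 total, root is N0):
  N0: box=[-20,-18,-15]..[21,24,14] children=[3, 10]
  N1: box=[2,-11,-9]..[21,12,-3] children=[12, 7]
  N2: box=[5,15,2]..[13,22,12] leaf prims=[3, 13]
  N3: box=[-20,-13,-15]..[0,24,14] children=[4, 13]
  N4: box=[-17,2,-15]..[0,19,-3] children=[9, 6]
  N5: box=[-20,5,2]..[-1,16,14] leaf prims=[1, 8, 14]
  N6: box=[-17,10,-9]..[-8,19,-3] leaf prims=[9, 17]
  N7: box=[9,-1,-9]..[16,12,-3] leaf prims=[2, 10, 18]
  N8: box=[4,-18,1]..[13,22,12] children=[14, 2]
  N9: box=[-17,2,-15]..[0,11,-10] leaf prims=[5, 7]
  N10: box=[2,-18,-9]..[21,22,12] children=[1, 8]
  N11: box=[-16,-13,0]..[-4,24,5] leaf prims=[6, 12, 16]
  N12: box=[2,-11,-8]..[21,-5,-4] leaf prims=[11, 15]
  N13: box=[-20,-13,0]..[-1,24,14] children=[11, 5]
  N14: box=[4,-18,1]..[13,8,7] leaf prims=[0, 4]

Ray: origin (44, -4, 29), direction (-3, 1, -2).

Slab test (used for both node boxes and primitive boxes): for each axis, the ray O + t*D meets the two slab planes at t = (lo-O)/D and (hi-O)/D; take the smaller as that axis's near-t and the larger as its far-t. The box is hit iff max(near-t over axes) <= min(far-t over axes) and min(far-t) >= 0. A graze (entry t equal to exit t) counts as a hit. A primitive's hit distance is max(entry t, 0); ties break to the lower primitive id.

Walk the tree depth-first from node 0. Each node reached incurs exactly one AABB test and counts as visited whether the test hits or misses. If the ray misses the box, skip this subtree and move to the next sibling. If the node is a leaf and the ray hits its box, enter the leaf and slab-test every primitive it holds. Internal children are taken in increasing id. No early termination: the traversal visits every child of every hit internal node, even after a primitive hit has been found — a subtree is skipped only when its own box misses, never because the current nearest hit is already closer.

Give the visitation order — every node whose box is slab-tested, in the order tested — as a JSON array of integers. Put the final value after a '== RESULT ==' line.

Traverse from the root:
N0 x:[23/3,64/3] y:[-14,28] z:[15/2,22] -> hit [23/3,64/3], descend [3, 10]
  N3 x:[44/3,64/3] y:[-9,28] z:[15/2,22] -> hit [44/3,64/3], descend [4, 13]
    N4 x:[44/3,61/3] y:[6,23] z:[16,22] -> hit [16,61/3], descend [6, 9]
      N6 x:[52/3,61/3] y:[14,23] z:[16,19] -> hit [52/3,19] leaf, test {P9(miss), P17(miss)}
      N9 x:[44/3,61/3] y:[6,15] z:[39/2,22] -> miss, prune
    N13 x:[15,64/3] y:[-9,28] z:[15/2,29/2] -> miss, prune
  N10 x:[23/3,14] y:[-14,26] z:[17/2,19] -> hit [17/2,14], descend [1, 8]
    N1 x:[23/3,14] y:[-7,16] z:[16,19] -> miss, prune
    N8 x:[31/3,40/3] y:[-14,26] z:[17/2,14] -> hit [31/3,40/3], descend [2, 14]
      N2 x:[31/3,13] y:[19,26] z:[17/2,27/2] -> miss, prune
      N14 x:[31/3,40/3] y:[-14,12] z:[11,14] -> hit [11,12] leaf, test {P0(miss), P4(miss)}

Visited [0, 3, 4, 6, 9, 13, 10, 1, 8, 2, 14]. Tests: 11 box, 2 leaf. Nearest: miss.

== RESULT ==
[0, 3, 4, 6, 9, 13, 10, 1, 8, 2, 14]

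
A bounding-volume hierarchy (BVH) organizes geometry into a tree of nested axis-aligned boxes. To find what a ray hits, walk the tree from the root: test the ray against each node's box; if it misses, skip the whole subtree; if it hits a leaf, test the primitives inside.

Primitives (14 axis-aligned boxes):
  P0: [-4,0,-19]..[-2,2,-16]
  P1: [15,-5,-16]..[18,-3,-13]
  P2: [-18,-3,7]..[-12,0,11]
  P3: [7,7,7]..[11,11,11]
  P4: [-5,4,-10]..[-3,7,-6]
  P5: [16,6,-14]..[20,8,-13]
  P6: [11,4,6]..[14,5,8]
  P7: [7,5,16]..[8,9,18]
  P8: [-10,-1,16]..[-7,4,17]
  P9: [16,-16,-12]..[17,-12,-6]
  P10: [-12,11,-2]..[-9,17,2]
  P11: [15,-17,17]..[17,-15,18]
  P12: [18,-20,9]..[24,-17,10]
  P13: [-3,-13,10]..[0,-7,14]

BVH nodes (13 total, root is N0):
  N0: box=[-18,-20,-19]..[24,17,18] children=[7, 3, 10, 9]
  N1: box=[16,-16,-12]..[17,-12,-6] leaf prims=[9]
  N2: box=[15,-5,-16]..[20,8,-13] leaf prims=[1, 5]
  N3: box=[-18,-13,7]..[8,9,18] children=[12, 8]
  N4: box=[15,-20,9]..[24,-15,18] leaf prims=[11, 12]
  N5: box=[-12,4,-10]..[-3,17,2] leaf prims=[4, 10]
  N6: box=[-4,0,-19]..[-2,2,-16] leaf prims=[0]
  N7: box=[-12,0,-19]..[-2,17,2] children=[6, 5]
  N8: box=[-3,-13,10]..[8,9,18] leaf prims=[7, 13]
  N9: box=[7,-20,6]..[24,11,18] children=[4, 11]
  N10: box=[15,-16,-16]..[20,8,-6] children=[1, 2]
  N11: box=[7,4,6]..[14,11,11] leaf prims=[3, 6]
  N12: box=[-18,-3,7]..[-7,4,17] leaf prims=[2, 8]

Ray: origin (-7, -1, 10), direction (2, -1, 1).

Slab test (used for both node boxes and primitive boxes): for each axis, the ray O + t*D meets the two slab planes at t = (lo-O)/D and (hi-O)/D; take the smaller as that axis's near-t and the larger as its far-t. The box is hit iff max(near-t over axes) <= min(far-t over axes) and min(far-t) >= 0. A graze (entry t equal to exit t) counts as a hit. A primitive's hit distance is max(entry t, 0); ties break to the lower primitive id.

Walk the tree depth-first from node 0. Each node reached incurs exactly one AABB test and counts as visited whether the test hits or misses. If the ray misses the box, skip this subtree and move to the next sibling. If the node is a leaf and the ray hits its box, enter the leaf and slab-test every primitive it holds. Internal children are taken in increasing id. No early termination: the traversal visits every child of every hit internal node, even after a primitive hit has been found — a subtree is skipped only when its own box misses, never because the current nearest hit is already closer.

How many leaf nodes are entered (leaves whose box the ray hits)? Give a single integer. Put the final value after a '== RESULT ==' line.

Trace the traversal:
N0 x:[-11/2,31/2] y:[-18,19] z:[-29,8] -> hit [-11/2,8], descend [3, 7, 9, 10]
  N3 x:[-11/2,15/2] y:[-10,12] z:[-3,8] -> hit [-3,15/2], descend [8, 12]
    N8 x:[2,15/2] y:[-10,12] z:[0,8] -> hit [2,15/2] leaf, test {P7(miss), P13(miss)}
    N12 x:[-11/2,0] y:[-5,2] z:[-3,7] -> hit [-3,0] leaf, test {P2(miss), P8(miss)}
  N7 x:[-5/2,5/2] y:[-18,-1] z:[-29,-8] -> miss, prune
  N9 x:[7,31/2] y:[-12,19] z:[-4,8] -> hit [7,8], descend [4, 11]
    N4 x:[11,31/2] y:[14,19] z:[-1,8] -> miss, prune
    N11 x:[7,21/2] y:[-12,-5] z:[-4,1] -> miss, prune
  N10 x:[11,27/2] y:[-9,15] z:[-26,-16] -> miss, prune

order=[0, 3, 8, 12, 7, 9, 4, 11, 10]  |boxes|=9  |leaves|=2  hit=miss

== RESULT ==
2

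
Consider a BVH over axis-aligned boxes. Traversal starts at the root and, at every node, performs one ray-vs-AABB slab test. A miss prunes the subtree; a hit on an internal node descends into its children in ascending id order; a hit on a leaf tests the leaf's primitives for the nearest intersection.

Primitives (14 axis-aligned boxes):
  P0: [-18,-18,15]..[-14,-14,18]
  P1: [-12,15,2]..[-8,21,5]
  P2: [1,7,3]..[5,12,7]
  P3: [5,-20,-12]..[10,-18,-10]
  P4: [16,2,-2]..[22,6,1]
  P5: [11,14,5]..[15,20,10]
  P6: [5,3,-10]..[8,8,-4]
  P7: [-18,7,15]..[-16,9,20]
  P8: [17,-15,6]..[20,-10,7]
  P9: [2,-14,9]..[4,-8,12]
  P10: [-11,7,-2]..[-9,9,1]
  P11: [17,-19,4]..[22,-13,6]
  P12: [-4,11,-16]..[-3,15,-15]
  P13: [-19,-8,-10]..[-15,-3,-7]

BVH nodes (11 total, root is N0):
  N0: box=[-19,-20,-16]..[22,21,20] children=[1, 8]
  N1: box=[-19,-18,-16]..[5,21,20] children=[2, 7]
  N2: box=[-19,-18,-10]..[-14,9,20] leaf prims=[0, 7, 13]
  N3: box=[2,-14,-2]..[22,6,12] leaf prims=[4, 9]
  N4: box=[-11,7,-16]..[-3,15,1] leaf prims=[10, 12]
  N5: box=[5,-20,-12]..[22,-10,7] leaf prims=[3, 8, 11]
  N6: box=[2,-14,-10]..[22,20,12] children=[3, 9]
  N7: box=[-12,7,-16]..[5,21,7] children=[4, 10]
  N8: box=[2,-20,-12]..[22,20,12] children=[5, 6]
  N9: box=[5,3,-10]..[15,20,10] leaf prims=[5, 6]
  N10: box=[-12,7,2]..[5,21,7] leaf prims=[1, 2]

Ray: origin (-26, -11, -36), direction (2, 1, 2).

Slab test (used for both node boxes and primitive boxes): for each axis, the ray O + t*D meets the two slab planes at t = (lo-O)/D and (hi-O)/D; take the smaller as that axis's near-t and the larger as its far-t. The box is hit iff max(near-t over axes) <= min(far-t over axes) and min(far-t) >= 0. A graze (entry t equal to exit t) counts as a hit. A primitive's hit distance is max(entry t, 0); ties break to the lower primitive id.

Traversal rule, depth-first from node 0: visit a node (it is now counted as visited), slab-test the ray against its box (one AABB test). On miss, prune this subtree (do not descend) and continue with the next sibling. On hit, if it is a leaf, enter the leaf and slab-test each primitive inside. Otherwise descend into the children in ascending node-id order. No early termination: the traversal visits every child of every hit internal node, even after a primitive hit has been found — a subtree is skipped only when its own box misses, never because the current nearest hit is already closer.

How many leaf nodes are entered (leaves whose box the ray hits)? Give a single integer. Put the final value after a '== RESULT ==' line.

Trace the traversal:
N0 x:[7/2,24] y:[-9,32] z:[10,28] -> hit [10,24], descend [1, 8]
  N1 x:[7/2,31/2] y:[-7,32] z:[10,28] -> hit [10,31/2], descend [2, 7]
    N2 x:[7/2,6] y:[-7,20] z:[13,28] -> miss, prune
    N7 x:[7,31/2] y:[18,32] z:[10,43/2] -> miss, prune
  N8 x:[14,24] y:[-9,31] z:[12,24] -> hit [14,24], descend [5, 6]
    N5 x:[31/2,24] y:[-9,1] z:[12,43/2] -> miss, prune
    N6 x:[14,24] y:[-3,31] z:[13,24] -> hit [14,24], descend [3, 9]
      N3 x:[14,24] y:[-3,17] z:[17,24] -> hit [17,17] leaf, test {P4(miss), P9(miss)}
      N9 x:[31/2,41/2] y:[14,31] z:[13,23] -> hit [31/2,41/2] leaf, test {P5(miss), P6@t=31/2}

order=[0, 1, 2, 7, 8, 5, 6, 3, 9]  |boxes|=9  |leaves|=2  hit=P6

== RESULT ==
2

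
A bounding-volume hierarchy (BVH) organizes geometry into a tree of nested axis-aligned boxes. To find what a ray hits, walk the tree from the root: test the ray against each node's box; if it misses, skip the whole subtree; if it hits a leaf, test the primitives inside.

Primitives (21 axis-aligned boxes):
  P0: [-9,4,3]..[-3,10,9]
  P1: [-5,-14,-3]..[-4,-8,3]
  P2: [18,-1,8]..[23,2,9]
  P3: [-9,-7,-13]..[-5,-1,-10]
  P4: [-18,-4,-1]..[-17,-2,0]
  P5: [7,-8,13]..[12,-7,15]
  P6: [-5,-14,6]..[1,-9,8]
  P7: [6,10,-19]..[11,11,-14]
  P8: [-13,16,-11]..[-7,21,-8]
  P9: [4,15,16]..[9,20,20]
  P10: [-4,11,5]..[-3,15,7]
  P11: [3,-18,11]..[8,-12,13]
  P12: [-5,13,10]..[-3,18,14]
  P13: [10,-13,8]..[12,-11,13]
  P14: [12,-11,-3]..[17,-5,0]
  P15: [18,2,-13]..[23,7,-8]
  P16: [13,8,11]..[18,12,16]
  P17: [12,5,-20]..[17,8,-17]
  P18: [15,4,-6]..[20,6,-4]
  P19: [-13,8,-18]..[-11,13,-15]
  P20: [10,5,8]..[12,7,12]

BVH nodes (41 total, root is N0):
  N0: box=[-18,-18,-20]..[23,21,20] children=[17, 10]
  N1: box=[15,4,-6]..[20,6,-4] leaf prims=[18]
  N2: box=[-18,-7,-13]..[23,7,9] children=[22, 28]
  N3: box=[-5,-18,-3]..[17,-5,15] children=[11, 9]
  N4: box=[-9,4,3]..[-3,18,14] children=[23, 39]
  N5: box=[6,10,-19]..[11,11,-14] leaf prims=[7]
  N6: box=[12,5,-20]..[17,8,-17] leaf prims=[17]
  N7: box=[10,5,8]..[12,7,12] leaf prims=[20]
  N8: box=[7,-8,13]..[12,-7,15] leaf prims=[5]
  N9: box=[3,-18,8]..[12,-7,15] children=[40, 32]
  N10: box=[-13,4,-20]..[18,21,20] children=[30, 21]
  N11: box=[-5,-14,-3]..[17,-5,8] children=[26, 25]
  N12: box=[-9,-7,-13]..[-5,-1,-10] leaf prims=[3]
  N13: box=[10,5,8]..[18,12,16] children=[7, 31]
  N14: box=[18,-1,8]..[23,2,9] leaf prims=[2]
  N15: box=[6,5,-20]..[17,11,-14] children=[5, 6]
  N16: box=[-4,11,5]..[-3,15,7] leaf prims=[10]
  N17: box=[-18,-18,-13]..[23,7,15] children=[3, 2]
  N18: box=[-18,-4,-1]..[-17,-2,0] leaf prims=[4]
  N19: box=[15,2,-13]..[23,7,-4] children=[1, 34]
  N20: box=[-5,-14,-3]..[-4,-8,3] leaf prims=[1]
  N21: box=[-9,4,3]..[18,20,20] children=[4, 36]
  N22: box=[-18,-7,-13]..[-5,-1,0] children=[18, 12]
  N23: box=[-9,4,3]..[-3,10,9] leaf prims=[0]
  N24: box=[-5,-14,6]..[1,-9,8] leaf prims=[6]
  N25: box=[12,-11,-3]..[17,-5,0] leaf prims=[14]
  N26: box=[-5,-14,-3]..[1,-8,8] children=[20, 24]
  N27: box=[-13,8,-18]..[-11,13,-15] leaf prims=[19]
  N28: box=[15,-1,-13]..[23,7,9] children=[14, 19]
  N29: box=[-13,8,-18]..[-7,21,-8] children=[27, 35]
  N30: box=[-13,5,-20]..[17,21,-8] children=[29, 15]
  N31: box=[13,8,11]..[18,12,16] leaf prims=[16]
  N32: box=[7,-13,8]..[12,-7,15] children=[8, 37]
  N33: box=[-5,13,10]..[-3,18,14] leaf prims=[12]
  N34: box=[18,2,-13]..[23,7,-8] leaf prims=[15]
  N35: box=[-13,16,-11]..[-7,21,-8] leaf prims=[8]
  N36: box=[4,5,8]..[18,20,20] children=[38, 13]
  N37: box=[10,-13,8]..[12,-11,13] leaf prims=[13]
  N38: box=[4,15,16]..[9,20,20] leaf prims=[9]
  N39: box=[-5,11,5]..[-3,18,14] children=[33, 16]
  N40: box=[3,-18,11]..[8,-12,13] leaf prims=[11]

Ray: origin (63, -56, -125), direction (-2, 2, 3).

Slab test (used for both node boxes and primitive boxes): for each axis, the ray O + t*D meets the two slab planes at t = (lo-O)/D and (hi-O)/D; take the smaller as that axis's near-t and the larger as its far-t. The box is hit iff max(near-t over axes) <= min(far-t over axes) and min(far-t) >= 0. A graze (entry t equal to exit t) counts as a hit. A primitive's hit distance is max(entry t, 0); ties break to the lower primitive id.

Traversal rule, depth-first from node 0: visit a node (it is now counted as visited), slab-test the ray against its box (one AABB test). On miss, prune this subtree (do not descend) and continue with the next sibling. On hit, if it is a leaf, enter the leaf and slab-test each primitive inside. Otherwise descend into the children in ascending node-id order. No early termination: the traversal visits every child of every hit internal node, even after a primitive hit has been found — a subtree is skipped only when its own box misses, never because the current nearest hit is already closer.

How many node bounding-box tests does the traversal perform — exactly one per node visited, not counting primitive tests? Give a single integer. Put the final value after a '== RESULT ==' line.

Traverse from the root:
N0 x:[20,81/2] y:[19,77/2] z:[35,145/3] -> hit [35,77/2], descend [10, 17]
  N10 x:[45/2,38] y:[30,77/2] z:[35,145/3] -> hit [35,38], descend [21, 30]
    N21 x:[45/2,36] y:[30,38] z:[128/3,145/3] -> miss, prune
    N30 x:[23,38] y:[61/2,77/2] z:[35,39] -> hit [35,38], descend [15, 29]
      N15 x:[23,57/2] y:[61/2,67/2] z:[35,37] -> miss, prune
      N29 x:[35,38] y:[32,77/2] z:[107/3,39] -> hit [107/3,38], descend [27, 35]
        N27 x:[37,38] y:[32,69/2] z:[107/3,110/3] -> miss, prune
        N35 x:[35,38] y:[36,77/2] z:[38,39] -> hit [38,38] leaf, test {P8@t=38}
  N17 x:[20,81/2] y:[19,63/2] z:[112/3,140/3] -> miss, prune

Visited [0, 10, 21, 30, 15, 29, 27, 35, 17]. Tests: 9 box, 1 leaf. Nearest: P8.

== RESULT ==
9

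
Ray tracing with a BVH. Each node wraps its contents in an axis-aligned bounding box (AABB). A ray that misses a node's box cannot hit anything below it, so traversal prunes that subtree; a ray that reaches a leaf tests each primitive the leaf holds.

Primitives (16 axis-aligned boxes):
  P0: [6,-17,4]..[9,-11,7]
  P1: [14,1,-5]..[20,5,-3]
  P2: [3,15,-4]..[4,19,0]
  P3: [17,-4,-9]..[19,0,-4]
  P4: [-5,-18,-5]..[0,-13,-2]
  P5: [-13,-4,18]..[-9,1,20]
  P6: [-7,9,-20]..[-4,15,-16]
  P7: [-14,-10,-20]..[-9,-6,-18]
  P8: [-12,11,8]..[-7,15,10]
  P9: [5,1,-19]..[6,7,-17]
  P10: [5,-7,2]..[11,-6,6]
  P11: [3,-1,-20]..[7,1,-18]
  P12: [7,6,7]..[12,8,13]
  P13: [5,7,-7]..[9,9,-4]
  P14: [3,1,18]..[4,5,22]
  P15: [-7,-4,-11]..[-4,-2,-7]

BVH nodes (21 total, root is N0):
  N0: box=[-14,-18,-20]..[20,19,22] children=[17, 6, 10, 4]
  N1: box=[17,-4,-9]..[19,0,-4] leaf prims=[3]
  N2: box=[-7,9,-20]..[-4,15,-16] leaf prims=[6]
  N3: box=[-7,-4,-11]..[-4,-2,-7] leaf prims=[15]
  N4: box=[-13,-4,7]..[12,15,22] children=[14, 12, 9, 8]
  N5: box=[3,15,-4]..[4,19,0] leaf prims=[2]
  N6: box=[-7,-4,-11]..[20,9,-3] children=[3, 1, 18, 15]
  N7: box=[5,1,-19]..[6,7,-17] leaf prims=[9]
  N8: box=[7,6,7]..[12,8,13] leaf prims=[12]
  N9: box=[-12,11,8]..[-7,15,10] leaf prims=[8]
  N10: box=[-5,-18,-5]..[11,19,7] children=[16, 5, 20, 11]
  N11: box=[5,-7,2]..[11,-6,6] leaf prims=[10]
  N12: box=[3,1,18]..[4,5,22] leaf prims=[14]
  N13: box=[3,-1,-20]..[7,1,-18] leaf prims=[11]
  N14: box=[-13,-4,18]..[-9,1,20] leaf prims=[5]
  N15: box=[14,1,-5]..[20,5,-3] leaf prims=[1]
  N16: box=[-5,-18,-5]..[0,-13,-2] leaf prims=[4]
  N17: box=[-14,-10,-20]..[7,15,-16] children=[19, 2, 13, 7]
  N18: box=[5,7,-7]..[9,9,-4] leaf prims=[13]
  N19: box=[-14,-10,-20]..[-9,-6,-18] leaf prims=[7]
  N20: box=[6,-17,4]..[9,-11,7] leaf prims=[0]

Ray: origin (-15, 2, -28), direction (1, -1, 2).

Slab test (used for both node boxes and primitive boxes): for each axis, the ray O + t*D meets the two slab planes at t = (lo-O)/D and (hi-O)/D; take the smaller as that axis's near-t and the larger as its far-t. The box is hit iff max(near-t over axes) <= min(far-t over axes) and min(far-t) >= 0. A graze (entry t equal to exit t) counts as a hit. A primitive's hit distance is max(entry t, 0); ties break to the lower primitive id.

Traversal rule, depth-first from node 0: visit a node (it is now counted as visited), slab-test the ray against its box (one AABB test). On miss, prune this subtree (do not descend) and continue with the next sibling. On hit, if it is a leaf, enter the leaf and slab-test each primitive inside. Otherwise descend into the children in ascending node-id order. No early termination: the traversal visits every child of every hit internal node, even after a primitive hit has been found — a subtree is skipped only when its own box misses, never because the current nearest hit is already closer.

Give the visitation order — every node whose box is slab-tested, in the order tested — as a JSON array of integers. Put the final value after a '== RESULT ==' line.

Trace the traversal:
N0 x:[1,35] y:[-17,20] z:[4,25] -> hit [4,20], descend [4, 6, 10, 17]
  N4 x:[2,27] y:[-13,6] z:[35/2,25] -> miss, prune
  N6 x:[8,35] y:[-7,6] z:[17/2,25/2] -> miss, prune
  N10 x:[10,26] y:[-17,20] z:[23/2,35/2] -> hit [23/2,35/2], descend [5, 11, 16, 20]
    N5 x:[18,19] y:[-17,-13] z:[12,14] -> miss, prune
    N11 x:[20,26] y:[8,9] z:[15,17] -> miss, prune
    N16 x:[10,15] y:[15,20] z:[23/2,13] -> miss, prune
    N20 x:[21,24] y:[13,19] z:[16,35/2] -> miss, prune
  N17 x:[1,22] y:[-13,12] z:[4,6] -> hit [4,6], descend [2, 7, 13, 19]
    N2 x:[8,11] y:[-13,-7] z:[4,6] -> miss, prune
    N7 x:[20,21] y:[-5,1] z:[9/2,11/2] -> miss, prune
    N13 x:[18,22] y:[1,3] z:[4,5] -> miss, prune
    N19 x:[1,6] y:[8,12] z:[4,5] -> miss, prune

13 AABB tests over nodes [0, 4, 6, 10, 5, 11, 16, 20, 17, 2, 7, 13, 19]; 0 leaves entered; closest miss.

== RESULT ==
[0, 4, 6, 10, 5, 11, 16, 20, 17, 2, 7, 13, 19]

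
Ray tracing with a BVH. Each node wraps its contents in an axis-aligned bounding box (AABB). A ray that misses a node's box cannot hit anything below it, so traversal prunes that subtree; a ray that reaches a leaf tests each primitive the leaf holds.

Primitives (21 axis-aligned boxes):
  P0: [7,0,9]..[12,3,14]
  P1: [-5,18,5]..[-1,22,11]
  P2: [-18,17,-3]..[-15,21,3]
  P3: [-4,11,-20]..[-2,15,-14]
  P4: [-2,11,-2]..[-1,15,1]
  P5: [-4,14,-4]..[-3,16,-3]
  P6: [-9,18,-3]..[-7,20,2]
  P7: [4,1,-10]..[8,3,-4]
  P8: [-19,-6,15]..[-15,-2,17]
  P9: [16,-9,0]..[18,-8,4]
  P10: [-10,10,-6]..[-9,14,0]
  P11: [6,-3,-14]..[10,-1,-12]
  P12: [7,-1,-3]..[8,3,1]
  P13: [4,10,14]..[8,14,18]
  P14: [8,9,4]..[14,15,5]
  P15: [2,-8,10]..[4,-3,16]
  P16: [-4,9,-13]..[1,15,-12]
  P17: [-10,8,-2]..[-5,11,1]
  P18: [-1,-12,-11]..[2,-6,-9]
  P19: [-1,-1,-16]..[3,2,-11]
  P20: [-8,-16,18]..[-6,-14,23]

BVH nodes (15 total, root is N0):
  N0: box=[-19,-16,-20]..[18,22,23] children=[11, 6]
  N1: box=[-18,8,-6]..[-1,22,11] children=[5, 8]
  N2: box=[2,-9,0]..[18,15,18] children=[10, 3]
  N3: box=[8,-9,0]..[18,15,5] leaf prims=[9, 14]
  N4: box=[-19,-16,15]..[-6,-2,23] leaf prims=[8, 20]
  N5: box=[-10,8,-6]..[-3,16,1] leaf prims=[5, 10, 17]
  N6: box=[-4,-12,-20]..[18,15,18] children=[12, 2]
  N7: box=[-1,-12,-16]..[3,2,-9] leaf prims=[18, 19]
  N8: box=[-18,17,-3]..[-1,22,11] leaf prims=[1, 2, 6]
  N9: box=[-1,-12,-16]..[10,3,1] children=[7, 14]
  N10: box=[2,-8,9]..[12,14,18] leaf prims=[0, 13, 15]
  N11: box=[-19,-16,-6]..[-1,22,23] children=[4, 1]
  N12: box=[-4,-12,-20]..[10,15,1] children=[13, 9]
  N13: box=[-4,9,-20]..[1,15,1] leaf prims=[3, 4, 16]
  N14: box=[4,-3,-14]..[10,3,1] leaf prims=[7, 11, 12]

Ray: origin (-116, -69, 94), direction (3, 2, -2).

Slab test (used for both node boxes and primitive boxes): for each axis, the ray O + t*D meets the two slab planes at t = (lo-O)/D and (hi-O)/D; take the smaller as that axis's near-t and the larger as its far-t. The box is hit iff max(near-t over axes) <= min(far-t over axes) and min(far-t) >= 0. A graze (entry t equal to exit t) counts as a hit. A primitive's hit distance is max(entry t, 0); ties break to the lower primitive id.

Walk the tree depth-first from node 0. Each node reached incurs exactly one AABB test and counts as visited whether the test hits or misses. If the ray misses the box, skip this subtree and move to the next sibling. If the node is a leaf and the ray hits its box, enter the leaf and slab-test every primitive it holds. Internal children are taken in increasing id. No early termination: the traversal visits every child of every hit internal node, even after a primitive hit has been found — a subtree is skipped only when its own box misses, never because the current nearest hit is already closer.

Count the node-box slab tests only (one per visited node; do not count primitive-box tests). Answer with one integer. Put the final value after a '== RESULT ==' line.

Trace the traversal:
N0 x:[97/3,134/3] y:[53/2,91/2] z:[71/2,57] -> hit [71/2,134/3], descend [6, 11]
  N6 x:[112/3,134/3] y:[57/2,42] z:[38,57] -> hit [38,42], descend [2, 12]
    N2 x:[118/3,134/3] y:[30,42] z:[38,47] -> hit [118/3,42], descend [3, 10]
      N3 x:[124/3,134/3] y:[30,42] z:[89/2,47] -> miss, prune
      N10 x:[118/3,128/3] y:[61/2,83/2] z:[38,85/2] -> hit [118/3,83/2] leaf, test {P0(miss), P13@t=40, P15(miss)}
    N12 x:[112/3,42] y:[57/2,42] z:[93/2,57] -> miss, prune
  N11 x:[97/3,115/3] y:[53/2,91/2] z:[71/2,50] -> hit [71/2,115/3], descend [1, 4]
    N1 x:[98/3,115/3] y:[77/2,91/2] z:[83/2,50] -> miss, prune
    N4 x:[97/3,110/3] y:[53/2,67/2] z:[71/2,79/2] -> miss, prune

order=[0, 6, 2, 3, 10, 12, 11, 1, 4]  |boxes|=9  |leaves|=1  hit=P13

== RESULT ==
9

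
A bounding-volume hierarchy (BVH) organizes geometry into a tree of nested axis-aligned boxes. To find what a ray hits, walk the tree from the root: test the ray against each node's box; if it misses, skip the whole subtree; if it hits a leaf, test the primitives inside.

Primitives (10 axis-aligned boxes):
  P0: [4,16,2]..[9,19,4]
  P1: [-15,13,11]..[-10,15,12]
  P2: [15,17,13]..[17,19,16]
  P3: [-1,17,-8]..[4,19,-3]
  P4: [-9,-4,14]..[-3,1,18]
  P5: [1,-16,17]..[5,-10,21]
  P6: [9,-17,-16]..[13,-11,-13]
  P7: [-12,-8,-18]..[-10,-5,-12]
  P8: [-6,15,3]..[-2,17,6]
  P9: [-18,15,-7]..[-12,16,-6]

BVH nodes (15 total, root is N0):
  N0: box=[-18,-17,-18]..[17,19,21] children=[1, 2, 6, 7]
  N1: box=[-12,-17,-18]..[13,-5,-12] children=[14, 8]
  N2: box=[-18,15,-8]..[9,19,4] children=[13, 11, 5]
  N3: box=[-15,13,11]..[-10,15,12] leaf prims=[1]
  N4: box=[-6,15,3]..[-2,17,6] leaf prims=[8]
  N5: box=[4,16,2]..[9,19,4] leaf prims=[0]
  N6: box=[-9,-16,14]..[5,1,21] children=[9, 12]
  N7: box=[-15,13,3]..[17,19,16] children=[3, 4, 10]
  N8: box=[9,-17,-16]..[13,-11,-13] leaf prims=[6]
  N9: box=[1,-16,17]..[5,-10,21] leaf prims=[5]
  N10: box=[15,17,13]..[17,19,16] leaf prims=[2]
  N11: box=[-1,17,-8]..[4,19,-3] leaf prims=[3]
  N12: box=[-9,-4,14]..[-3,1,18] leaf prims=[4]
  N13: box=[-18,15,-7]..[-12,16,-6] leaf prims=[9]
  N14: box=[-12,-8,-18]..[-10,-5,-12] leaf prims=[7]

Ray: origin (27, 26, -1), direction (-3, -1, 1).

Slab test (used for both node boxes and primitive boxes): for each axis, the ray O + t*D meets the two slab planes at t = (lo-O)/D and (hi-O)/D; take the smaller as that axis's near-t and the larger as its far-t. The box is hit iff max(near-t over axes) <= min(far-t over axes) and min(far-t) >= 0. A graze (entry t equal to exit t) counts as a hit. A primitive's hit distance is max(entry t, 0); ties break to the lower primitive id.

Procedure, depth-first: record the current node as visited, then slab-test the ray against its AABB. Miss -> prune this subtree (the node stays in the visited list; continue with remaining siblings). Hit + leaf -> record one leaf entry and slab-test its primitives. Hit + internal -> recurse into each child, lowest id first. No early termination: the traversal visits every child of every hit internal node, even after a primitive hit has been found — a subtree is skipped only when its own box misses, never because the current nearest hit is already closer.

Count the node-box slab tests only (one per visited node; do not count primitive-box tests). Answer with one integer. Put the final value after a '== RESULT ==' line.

Trace the traversal:
N0 x:[10/3,15] y:[7,43] z:[-17,22] -> hit [7,15], descend [1, 2, 6, 7]
  N1 x:[14/3,13] y:[31,43] z:[-17,-11] -> miss, prune
  N2 x:[6,15] y:[7,11] z:[-7,5] -> miss, prune
  N6 x:[22/3,12] y:[25,42] z:[15,22] -> miss, prune
  N7 x:[10/3,14] y:[7,13] z:[4,17] -> hit [7,13], descend [3, 4, 10]
    N3 x:[37/3,14] y:[11,13] z:[12,13] -> hit [37/3,13] leaf, test {P1@t=37/3}
    N4 x:[29/3,11] y:[9,11] z:[4,7] -> miss, prune
    N10 x:[10/3,4] y:[7,9] z:[14,17] -> miss, prune

Summary -> nodes [0, 1, 2, 6, 7, 3, 4, 10]; box-tests=8; leaf-entries=1; first=P1

== RESULT ==
8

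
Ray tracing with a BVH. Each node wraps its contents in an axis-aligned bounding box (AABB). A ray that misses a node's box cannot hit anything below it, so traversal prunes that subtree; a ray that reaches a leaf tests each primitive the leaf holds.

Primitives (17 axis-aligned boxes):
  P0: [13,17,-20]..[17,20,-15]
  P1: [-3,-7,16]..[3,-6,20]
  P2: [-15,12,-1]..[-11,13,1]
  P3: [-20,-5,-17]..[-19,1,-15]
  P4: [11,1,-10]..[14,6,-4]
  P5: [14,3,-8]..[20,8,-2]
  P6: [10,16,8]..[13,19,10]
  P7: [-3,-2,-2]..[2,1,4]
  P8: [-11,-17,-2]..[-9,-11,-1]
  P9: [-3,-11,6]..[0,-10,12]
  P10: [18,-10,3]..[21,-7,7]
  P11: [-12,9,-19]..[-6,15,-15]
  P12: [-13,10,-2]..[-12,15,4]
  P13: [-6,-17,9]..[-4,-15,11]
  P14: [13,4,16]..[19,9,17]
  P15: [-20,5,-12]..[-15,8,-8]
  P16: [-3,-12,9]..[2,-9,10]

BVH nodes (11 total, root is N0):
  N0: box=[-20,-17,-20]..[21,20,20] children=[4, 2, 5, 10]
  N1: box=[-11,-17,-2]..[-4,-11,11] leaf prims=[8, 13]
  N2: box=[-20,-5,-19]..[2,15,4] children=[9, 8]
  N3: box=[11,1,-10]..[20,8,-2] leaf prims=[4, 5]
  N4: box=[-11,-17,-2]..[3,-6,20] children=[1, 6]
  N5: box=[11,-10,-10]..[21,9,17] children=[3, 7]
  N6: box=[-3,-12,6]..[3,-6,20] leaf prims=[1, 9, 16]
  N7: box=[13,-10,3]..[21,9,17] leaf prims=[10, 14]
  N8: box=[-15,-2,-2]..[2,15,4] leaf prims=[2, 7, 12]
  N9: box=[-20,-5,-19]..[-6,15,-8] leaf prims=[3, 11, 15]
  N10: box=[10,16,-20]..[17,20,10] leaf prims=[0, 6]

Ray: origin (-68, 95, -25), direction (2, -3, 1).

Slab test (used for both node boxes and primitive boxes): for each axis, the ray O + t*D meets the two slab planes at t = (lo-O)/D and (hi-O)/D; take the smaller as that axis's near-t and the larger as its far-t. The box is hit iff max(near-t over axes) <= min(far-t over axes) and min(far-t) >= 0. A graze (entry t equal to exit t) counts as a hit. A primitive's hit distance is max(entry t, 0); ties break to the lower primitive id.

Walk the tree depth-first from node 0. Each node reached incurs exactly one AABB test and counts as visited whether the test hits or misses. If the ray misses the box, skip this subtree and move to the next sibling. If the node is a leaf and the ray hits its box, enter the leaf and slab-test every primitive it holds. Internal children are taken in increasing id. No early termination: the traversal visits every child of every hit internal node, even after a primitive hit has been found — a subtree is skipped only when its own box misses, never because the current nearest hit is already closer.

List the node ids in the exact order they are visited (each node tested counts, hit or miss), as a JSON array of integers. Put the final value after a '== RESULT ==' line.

Walk:
N0 x:[24,89/2] y:[25,112/3] z:[5,45] -> hit [25,112/3], descend [2, 4, 5, 10]
  N2 x:[24,35] y:[80/3,100/3] z:[6,29] -> hit [80/3,29], descend [8, 9]
    N8 x:[53/2,35] y:[80/3,97/3] z:[23,29] -> hit [80/3,29] leaf, test {P2(miss), P7(miss), P12@t=55/2}
    N9 x:[24,31] y:[80/3,100/3] z:[6,17] -> miss, prune
  N4 x:[57/2,71/2] y:[101/3,112/3] z:[23,45] -> hit [101/3,71/2], descend [1, 6]
    N1 x:[57/2,32] y:[106/3,112/3] z:[23,36] -> miss, prune
    N6 x:[65/2,71/2] y:[101/3,107/3] z:[31,45] -> hit [101/3,71/2] leaf, test {P1(miss), P9(miss), P16@t=104/3}
  N5 x:[79/2,89/2] y:[86/3,35] z:[15,42] -> miss, prune
  N10 x:[39,85/2] y:[25,79/3] z:[5,35] -> miss, prune

Summary -> nodes [0, 2, 8, 9, 4, 1, 6, 5, 10]; box-tests=9; leaf-entries=2; first=P12

== RESULT ==
[0, 2, 8, 9, 4, 1, 6, 5, 10]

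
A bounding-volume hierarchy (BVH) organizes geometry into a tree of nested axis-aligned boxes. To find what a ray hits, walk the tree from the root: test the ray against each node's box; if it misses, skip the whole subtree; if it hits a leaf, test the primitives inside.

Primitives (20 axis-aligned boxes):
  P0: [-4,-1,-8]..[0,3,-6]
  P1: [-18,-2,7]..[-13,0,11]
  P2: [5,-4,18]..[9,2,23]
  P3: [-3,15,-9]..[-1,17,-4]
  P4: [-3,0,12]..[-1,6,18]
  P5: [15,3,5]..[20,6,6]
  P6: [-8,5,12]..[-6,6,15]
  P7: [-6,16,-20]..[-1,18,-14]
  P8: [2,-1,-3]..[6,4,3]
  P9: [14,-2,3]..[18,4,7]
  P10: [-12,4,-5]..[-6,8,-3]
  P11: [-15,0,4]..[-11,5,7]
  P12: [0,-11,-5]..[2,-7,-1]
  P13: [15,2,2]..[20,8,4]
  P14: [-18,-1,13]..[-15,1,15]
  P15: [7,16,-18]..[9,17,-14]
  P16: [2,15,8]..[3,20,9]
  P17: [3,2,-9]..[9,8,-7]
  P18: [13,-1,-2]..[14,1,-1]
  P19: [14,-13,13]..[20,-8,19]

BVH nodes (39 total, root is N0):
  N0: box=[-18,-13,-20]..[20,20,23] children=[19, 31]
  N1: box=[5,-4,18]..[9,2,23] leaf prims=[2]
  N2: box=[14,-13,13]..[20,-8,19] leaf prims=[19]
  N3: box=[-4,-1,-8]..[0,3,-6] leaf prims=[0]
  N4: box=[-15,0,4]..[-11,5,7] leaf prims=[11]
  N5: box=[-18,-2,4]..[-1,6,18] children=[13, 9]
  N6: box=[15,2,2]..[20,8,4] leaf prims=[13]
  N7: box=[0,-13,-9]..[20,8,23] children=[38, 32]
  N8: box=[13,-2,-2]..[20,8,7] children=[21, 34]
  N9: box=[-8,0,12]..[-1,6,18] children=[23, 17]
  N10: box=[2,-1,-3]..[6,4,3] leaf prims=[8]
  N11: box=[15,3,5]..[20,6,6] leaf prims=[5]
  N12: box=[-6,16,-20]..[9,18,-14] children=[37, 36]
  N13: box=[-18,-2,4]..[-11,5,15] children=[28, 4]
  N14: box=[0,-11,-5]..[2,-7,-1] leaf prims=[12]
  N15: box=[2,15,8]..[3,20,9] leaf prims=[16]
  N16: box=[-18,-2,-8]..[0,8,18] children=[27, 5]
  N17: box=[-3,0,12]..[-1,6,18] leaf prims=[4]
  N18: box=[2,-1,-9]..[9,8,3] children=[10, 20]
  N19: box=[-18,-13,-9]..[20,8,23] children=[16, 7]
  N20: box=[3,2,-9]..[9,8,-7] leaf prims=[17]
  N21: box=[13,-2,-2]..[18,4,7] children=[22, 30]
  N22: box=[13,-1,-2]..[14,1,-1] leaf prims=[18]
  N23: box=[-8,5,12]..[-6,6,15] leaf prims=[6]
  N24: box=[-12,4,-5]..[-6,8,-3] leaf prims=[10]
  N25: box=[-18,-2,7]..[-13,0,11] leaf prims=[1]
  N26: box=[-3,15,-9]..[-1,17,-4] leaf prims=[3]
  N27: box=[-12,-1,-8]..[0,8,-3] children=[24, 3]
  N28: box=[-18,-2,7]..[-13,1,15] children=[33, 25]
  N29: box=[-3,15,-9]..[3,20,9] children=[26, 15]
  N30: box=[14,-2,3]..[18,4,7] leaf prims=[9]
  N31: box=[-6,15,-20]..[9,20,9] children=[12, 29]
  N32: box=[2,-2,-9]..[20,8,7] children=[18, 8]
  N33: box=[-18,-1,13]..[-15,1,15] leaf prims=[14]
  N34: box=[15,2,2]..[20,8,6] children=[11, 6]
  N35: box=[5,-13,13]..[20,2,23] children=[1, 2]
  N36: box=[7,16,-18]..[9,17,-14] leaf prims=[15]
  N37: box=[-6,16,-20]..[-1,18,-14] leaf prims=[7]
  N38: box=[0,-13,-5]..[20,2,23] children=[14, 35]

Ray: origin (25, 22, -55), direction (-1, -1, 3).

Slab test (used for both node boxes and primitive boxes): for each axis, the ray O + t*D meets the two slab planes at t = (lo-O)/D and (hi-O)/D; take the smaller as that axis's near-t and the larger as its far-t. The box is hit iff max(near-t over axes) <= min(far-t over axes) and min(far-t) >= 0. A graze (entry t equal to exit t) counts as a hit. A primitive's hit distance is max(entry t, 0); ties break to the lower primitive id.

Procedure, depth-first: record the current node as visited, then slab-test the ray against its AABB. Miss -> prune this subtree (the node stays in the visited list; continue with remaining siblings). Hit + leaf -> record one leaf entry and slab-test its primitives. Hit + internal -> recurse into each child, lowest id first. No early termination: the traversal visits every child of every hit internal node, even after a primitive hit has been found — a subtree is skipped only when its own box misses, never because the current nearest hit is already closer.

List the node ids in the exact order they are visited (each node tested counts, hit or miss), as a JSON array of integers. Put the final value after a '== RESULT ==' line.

Walk:
N0 x:[5,43] y:[2,35] z:[35/3,26] -> hit [35/3,26], descend [19, 31]
  N19 x:[5,43] y:[14,35] z:[46/3,26] -> hit [46/3,26], descend [7, 16]
    N7 x:[5,25] y:[14,35] z:[46/3,26] -> hit [46/3,25], descend [32, 38]
      N32 x:[5,23] y:[14,24] z:[46/3,62/3] -> hit [46/3,62/3], descend [8, 18]
        N8 x:[5,12] y:[14,24] z:[53/3,62/3] -> miss, prune
        N18 x:[16,23] y:[14,23] z:[46/3,58/3] -> hit [16,58/3], descend [10, 20]
          N10 x:[19,23] y:[18,23] z:[52/3,58/3] -> hit [19,58/3] leaf, test {P8@t=19}
          N20 x:[16,22] y:[14,20] z:[46/3,16] -> hit [16,16] leaf, test {P17@t=16}
      N38 x:[5,25] y:[20,35] z:[50/3,26] -> hit [20,25], descend [14, 35]
        N14 x:[23,25] y:[29,33] z:[50/3,18] -> miss, prune
        N35 x:[5,20] y:[20,35] z:[68/3,26] -> miss, prune
    N16 x:[25,43] y:[14,24] z:[47/3,73/3] -> miss, prune
  N31 x:[16,31] y:[2,7] z:[35/3,64/3] -> miss, prune

13 AABB tests over nodes [0, 19, 7, 32, 8, 18, 10, 20, 38, 14, 35, 16, 31]; 2 leaves entered; closest P17.

== RESULT ==
[0, 19, 7, 32, 8, 18, 10, 20, 38, 14, 35, 16, 31]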